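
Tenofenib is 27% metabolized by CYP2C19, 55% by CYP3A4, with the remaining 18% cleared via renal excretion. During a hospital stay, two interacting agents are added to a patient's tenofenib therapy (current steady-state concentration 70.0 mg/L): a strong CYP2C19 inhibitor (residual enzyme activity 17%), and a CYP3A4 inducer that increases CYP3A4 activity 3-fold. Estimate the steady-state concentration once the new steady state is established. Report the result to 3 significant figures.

The CYP2C19 pathway (27% of clearance) is reduced to 0.17× activity: 0.27 × 0.17 = 0.0459.
The CYP3A4 pathway (55% of clearance) increases to 3× activity: 0.55 × 3 = 1.65.
Non-CYP routes (18%) are unchanged.
CL_new/CL_old = 0.0459 + 1.65 + 0.18 = 1.8759.
Steady-state concentration ∝ 1/CL: new value = 70.0 / 1.8759 = 37.3 mg/L.

37.3 mg/L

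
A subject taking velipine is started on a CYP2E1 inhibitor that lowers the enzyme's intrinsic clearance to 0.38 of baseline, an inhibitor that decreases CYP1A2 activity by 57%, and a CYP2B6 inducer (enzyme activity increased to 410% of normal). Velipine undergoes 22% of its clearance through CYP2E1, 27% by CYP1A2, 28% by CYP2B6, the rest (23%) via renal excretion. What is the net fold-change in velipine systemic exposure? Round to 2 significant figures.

The CYP2E1 pathway (22% of clearance) is reduced to 0.38× activity: 0.22 × 0.38 = 0.0836.
The CYP1A2 pathway (27% of clearance) falls to 0.43× activity: 0.27 × 0.43 = 0.1161.
The CYP2B6 pathway (28% of clearance) rises to 4.1× activity: 0.28 × 4.1 = 1.148.
Non-CYP routes (23%) are unchanged.
CL_new/CL_old = 0.0836 + 0.1161 + 1.148 + 0.23 = 1.5777.
Because systemic exposure varies inversely with clearance, the combined effect is 1 / 1.5777 = 0.63.

0.63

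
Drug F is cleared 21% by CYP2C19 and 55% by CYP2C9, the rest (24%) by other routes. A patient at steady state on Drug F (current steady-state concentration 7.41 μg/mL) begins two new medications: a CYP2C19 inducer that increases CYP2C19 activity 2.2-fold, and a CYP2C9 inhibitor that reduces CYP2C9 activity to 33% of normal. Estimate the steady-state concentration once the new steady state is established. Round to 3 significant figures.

8.39 μg/mL

The CYP2C19 pathway (21% of clearance) is boosted to 2.2× activity: 0.21 × 2.2 = 0.462.
The CYP2C9 pathway (55% of clearance) is reduced to 0.33× activity: 0.55 × 0.33 = 0.1815.
Non-CYP routes (24%) are unchanged.
New clearance relative to baseline: 0.462 + 0.1815 + 0.24 = 0.8835.
Dividing the baseline by the relative clearance: 7.41 / 0.8835 = 8.39 μg/mL.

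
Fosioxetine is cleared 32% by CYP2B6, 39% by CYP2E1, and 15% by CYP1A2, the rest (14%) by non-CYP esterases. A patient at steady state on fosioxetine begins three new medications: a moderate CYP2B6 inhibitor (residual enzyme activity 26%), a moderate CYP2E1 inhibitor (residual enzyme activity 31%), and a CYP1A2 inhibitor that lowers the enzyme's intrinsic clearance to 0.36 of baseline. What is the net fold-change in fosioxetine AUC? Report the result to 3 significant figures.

2.51

The CYP2B6 pathway (32% of clearance) falls to 0.26× activity: 0.32 × 0.26 = 0.0832.
The CYP2E1 pathway (39% of clearance) falls to 0.31× activity: 0.39 × 0.31 = 0.1209.
The CYP1A2 pathway (15% of clearance) falls to 0.36× activity: 0.15 × 0.36 = 0.054.
The remaining 14% of clearance is unaffected.
Relative clearance = 0.0832 + 0.1209 + 0.054 + 0.14 = 0.3981.
Net AUC ratio = 1 / 0.3981 = 2.51.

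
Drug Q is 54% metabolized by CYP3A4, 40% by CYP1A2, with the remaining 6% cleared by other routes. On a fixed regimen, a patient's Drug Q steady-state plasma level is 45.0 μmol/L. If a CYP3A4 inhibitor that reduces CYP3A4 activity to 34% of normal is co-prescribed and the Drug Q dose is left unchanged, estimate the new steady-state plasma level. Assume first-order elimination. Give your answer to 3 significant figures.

The CYP3A4 pathway (54% of clearance) drops to 0.34× activity: 0.54 × 0.34 = 0.1836.
CYP1A2 (40%) and the residual 6% are unaffected.
Relative clearance = 0.1836 + 0.4 + 0.06 = 0.6436.
New steady-state plasma level = baseline ÷ relative clearance = 45.0 / 0.6436 = 69.9 μmol/L.

69.9 μmol/L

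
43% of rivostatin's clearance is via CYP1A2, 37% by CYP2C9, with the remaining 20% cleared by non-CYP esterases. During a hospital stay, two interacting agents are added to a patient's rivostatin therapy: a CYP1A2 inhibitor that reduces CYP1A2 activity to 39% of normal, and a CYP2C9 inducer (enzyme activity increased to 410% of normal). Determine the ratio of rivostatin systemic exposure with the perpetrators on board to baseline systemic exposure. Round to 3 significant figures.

0.531

CYP1A2: 0.43 × 0.39 = 0.1677
CYP2C9: 0.37 × 4.1 = 1.517
Other: 0.2 (unchanged)
Relative clearance = 0.1677 + 1.517 + 0.2 = 1.8847.
Because systemic exposure varies inversely with clearance, the combined effect is 1 / 1.8847 = 0.531.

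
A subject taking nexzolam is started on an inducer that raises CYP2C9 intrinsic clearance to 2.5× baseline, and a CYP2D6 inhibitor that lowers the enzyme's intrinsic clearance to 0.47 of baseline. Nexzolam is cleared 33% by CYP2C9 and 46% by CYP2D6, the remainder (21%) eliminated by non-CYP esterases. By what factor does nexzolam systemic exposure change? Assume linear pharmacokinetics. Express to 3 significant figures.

CYP2C9: 0.33 × 2.5 = 0.825
CYP2D6: 0.46 × 0.47 = 0.2162
Other: 0.21 (unchanged)
CL_new/CL_old = 0.825 + 0.2162 + 0.21 = 1.2512.
Systemic exposure ∝ 1/CL: fold-change = 1 / 1.2512 = 0.799.

0.799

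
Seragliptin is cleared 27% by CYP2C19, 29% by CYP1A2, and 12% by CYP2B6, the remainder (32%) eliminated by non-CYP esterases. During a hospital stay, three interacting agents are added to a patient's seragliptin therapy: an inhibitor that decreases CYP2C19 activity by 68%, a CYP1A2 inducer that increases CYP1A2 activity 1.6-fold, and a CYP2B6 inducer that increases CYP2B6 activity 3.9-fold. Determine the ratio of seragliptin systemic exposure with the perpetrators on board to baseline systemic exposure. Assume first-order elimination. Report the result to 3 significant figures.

0.747

The CYP2C19 pathway (27% of clearance) drops to 0.32× activity: 0.27 × 0.32 = 0.0864.
The CYP1A2 pathway (29% of clearance) rises to 1.6× activity: 0.29 × 1.6 = 0.464.
The CYP2B6 pathway (12% of clearance) rises to 3.9× activity: 0.12 × 3.9 = 0.468.
The remaining 32% of clearance is unaffected.
Relative clearance = 0.0864 + 0.464 + 0.468 + 0.32 = 1.3384.
Net systemic exposure ratio = 1 / 1.3384 = 0.747.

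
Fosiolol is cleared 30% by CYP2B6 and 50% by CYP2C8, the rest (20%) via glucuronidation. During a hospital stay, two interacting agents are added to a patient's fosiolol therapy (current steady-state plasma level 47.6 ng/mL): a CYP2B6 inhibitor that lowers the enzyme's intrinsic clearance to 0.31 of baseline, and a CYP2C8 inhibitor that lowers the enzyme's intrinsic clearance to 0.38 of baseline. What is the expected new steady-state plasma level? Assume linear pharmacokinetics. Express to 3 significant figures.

The CYP2B6 pathway (30% of clearance) is reduced to 0.31× activity: 0.3 × 0.31 = 0.093.
The CYP2C8 pathway (50% of clearance) falls to 0.38× activity: 0.5 × 0.38 = 0.19.
Non-CYP routes (20%) are unchanged.
Relative clearance = 0.093 + 0.19 + 0.2 = 0.483.
Steady-state plasma level ∝ 1/CL: new value = 47.6 / 0.483 = 98.6 ng/mL.

98.6 ng/mL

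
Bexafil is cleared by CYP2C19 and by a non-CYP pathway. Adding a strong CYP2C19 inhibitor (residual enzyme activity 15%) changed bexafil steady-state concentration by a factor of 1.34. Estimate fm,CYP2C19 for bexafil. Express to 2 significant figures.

Write x for the fraction cleared via CYP2C19. The observed steady-state concentration change means clearance fell to 1/1.34 = 0.7463 of baseline.
Only the CYP2C19 route changed, so 0.7463 = x·0.15 + (1 − x), giving x = 0.30.

0.30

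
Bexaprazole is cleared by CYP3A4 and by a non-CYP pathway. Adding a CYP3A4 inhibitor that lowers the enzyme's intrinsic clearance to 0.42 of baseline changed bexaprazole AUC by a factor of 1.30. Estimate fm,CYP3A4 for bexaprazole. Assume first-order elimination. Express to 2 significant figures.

0.40

Let fm be the CYP3A4 fraction. New clearance relative to baseline = fm × 0.42 + (1 − fm).
AUC ratio = 1 / (new CL fraction), so new CL fraction = 1 / 1.30 = 0.7692.
fm × 0.42 + 1 − fm = 0.7692  ⇒  fm × (0.42 − 1) = −0.2308  ⇒  fm = 0.40.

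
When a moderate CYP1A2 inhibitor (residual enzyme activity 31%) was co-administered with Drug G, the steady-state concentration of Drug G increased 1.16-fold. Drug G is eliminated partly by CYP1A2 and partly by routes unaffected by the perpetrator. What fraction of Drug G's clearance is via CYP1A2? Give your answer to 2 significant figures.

Let x = fm,CYP1A2. Because steady-state concentration ∝ 1/CL, relative clearance fell to 1/1.16 = 0.8621.
Only the CYP1A2 route changed, so 0.8621 = x·0.31 + (1 − x), giving x = 0.20.

0.20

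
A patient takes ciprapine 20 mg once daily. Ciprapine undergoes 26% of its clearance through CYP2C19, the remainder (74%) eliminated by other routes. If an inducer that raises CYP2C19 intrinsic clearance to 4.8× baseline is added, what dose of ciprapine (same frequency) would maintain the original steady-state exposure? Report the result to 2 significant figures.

40 mg

CYP2C19: 0.26 × 4.8 = 1.248
Other: 0.74 (unchanged)
Relative clearance = 1.248 + 0.74 = 1.988.
Css,avg = (dose rate)/CL, so holding Css fixed requires dose ∝ CL: 20 × 1.988 = 40 mg.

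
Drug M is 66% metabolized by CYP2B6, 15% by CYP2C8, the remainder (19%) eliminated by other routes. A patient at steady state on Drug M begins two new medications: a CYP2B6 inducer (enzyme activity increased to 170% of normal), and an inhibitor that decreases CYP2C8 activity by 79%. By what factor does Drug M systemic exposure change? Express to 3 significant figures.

0.744

The CYP2B6 pathway (66% of clearance) rises to 1.7× activity: 0.66 × 1.7 = 1.122.
The CYP2C8 pathway (15% of clearance) drops to 0.21× activity: 0.15 × 0.21 = 0.0315.
Non-CYP routes (19%) are unchanged.
CL_new/CL_old = 1.122 + 0.0315 + 0.19 = 1.3435.
Net systemic exposure ratio = 1 / 1.3435 = 0.744.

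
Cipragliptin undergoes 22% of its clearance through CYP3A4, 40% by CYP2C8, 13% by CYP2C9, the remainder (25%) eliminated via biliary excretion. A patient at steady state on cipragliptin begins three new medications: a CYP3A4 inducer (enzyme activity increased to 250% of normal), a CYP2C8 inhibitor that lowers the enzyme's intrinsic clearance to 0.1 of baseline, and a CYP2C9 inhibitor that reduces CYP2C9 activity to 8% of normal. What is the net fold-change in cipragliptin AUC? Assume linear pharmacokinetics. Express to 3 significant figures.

The CYP3A4 pathway (22% of clearance) rises to 2.5× activity: 0.22 × 2.5 = 0.55.
The CYP2C8 pathway (40% of clearance) is reduced to 0.1× activity: 0.4 × 0.1 = 0.04.
The CYP2C9 pathway (13% of clearance) falls to 0.08× activity: 0.13 × 0.08 = 0.0104.
Non-CYP routes (25%) are unchanged.
CL_new/CL_old = 0.55 + 0.04 + 0.0104 + 0.25 = 0.8504.
AUC ∝ 1/CL: fold-change = 1 / 0.8504 = 1.18.

1.18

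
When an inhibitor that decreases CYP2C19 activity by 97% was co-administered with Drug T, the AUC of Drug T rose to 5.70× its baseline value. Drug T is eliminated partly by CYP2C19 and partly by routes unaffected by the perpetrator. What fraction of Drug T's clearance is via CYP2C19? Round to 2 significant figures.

0.85

CL'/CL = 1 / 5.70 = 0.1754
0.03·fm + (1 − fm) = 0.1754
fm = (0.1754 − 1) / (0.03 − 1) = 0.85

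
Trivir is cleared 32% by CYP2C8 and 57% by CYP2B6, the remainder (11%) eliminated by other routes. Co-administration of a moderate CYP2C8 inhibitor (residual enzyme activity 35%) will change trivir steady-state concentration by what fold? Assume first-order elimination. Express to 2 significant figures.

1.3

The CYP2C8 pathway (32% of clearance) is reduced to 0.35× activity: 0.32 × 0.35 = 0.112.
CYP2B6 (57%) and the residual 11% are unaffected.
Relative clearance = 0.112 + 0.57 + 0.11 = 0.792.
Since steady-state concentration ∝ 1/CL, the ratio is 1 / 0.792 = 1.3.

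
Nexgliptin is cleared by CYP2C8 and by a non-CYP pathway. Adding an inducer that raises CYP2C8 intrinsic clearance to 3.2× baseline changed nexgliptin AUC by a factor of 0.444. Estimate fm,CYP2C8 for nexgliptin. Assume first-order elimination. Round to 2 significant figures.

CL'/CL = 1 / 0.444 = 2.252
3.2·fm + (1 − fm) = 2.252
fm = (2.252 − 1) / (3.2 − 1) = 0.57

0.57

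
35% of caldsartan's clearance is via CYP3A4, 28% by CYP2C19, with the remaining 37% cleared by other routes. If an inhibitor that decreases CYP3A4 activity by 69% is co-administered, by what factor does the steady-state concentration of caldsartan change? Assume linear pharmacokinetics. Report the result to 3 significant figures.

1.32

The CYP3A4 pathway (35% of clearance) drops to 0.31× activity: 0.35 × 0.31 = 0.1085.
CYP2C19 (28%) and the residual 37% are unaffected.
Relative clearance = 0.1085 + 0.28 + 0.37 = 0.7585.
Steady-state concentration is inversely proportional to clearance, so the fold-change is 1 / 0.7585 = 1.32.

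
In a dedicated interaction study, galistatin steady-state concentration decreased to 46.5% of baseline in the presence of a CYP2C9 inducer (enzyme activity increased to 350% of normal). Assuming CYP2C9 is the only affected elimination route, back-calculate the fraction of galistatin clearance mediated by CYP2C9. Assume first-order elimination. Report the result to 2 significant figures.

0.46

Write x for the fraction cleared via CYP2C9. The observed steady-state concentration change means clearance rose to 1/0.465 = 2.151 of baseline.
Only the CYP2C9 route changed, so 2.151 = x·3.5 + (1 − x), giving x = 0.46.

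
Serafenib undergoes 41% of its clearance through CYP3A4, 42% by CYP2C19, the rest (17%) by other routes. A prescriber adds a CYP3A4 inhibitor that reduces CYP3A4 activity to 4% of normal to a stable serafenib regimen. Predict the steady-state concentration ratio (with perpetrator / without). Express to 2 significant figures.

The CYP3A4 pathway (41% of clearance) drops to 0.04× activity: 0.41 × 0.04 = 0.0164.
CYP2C19 (42%) and the residual 17% are unaffected.
New clearance relative to baseline: 0.0164 + 0.42 + 0.17 = 0.6064.
Steady-state concentration ratio = CL_old/CL_new = 1 / 0.6064 = 1.6.

1.6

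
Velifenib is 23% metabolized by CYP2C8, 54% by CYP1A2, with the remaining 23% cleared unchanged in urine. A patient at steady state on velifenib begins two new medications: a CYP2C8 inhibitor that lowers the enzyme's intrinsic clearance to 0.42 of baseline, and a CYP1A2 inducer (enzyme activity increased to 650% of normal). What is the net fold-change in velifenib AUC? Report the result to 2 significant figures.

The CYP2C8 pathway (23% of clearance) is reduced to 0.42× activity: 0.23 × 0.42 = 0.0966.
The CYP1A2 pathway (54% of clearance) rises to 6.5× activity: 0.54 × 6.5 = 3.51.
Non-CYP routes (23%) are unchanged.
New clearance relative to baseline: 0.0966 + 3.51 + 0.23 = 3.8366.
Net AUC ratio = 1 / 3.8366 = 0.26.

0.26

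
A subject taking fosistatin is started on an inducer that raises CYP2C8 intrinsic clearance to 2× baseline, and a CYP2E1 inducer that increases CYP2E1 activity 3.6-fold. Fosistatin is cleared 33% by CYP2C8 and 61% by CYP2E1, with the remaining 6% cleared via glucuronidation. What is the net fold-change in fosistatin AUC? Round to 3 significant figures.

The CYP2C8 pathway (33% of clearance) is boosted to 2× activity: 0.33 × 2 = 0.66.
The CYP2E1 pathway (61% of clearance) rises to 3.6× activity: 0.61 × 3.6 = 2.196.
The remaining 6% of clearance is unaffected.
Relative clearance = 0.66 + 2.196 + 0.06 = 2.916.
Because AUC varies inversely with clearance, the combined effect is 1 / 2.916 = 0.343.

0.343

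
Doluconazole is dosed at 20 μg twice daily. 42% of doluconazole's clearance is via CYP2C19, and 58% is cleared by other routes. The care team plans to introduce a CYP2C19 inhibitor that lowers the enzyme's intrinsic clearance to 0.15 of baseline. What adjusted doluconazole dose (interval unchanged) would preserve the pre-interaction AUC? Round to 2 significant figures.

CYP2C19: 0.42 × 0.15 = 0.063
Other: 0.58 (unchanged)
Relative clearance = 0.063 + 0.58 = 0.643.
To maintain the same steady-state level, dose must scale with clearance: new dose = 20 × 0.643 = 13 μg.

13 μg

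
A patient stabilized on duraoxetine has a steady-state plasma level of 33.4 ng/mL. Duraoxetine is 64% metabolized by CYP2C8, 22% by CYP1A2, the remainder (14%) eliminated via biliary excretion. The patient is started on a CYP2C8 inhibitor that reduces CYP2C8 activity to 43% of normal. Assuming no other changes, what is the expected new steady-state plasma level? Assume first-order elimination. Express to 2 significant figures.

The CYP2C8 pathway (64% of clearance) drops to 0.43× activity: 0.64 × 0.43 = 0.2752.
CYP1A2 (22%) and the residual 14% are unaffected.
Relative clearance = 0.2752 + 0.22 + 0.14 = 0.6352.
Steady-state plasma level ∝ 1/CL, so new value = 33.4 / 0.6352 = 53 ng/mL.

53 ng/mL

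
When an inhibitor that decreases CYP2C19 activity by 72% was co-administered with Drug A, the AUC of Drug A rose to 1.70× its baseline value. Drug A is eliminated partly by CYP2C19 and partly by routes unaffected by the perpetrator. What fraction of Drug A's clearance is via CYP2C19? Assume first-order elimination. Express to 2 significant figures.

Let x = fm,CYP2C19. Because AUC ∝ 1/CL, relative clearance fell to 1/1.70 = 0.5882.
Only the CYP2C19 route changed, so 0.5882 = x·0.28 + (1 − x), giving x = 0.57.

0.57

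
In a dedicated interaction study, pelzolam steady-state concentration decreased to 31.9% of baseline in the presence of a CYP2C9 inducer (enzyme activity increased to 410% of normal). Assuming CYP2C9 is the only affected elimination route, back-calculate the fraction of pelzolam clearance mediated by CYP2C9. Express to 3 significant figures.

0.689

Let x = fm,CYP2C9. Because steady-state concentration ∝ 1/CL, relative clearance rose to 1/0.319 = 3.135.
Only the CYP2C9 route changed, so 3.135 = x·4.1 + (1 − x), giving x = 0.689.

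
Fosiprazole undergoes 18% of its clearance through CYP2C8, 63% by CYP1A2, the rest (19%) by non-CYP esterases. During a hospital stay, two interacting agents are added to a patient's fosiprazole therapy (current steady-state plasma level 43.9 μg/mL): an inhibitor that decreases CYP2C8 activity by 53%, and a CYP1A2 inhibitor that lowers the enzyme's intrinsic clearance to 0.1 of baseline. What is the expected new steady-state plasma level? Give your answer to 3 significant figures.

130 μg/mL

The CYP2C8 pathway (18% of clearance) drops to 0.47× activity: 0.18 × 0.47 = 0.0846.
The CYP1A2 pathway (63% of clearance) drops to 0.1× activity: 0.63 × 0.1 = 0.063.
The remaining 19% of clearance is unaffected.
New clearance relative to baseline: 0.0846 + 0.063 + 0.19 = 0.3376.
New steady-state plasma level = 43.9 / 0.3376 = 130 μg/mL (concentration scales inversely with clearance).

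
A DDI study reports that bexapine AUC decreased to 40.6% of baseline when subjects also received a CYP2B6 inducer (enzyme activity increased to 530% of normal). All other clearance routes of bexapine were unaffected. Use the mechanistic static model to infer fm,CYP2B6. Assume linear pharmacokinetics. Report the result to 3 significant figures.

Call the CYP2B6 fraction fm. After the interaction, CL_new/CL_old = fm × 5.3 + (1 − fm).
AUC ratio = 1 / (new CL fraction), so new CL fraction = 1 / 0.406 = 2.463.
fm × 5.3 + 1 − fm = 2.463  ⇒  fm × (5.3 − 1) = 1.463  ⇒  fm = 0.340.

0.340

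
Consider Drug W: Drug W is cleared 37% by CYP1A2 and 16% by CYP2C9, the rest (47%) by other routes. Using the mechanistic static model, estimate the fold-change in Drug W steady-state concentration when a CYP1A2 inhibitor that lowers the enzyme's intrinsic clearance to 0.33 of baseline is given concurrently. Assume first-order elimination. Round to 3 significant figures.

1.33

CYP1A2: 0.37 × 0.33 = 0.1221
CYP2C9: 0.16 (unchanged)
Other: 0.47 (unchanged)
CL_new/CL_old = 0.1221 + 0.16 + 0.47 = 0.7521.
Steady-state concentration ratio = CL_old/CL_new = 1 / 0.7521 = 1.33.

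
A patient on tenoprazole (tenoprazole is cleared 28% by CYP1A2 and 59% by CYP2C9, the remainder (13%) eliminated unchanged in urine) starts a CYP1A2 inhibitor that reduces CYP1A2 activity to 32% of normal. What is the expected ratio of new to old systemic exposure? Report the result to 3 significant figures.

1.24

CYP1A2: 0.28 × 0.32 = 0.0896
CYP2C9: 0.59 (unchanged)
Other: 0.13 (unchanged)
Relative clearance = 0.0896 + 0.59 + 0.13 = 0.8096.
Systemic exposure is inversely proportional to clearance, so the fold-change is 1 / 0.8096 = 1.24.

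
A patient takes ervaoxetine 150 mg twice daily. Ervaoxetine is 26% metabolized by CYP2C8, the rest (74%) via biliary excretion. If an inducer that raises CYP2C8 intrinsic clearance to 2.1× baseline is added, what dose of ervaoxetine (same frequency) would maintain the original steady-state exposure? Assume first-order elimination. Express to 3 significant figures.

193 mg

The CYP2C8 pathway (26% of clearance) increases to 2.1× activity: 0.26 × 2.1 = 0.546.
Non-CYP routes (74%) are unchanged.
New clearance relative to baseline: 0.546 + 0.74 = 1.286.
Exposure is unchanged when dose changes in proportion to clearance. New dose = 150 mg × 1.286 = 193 mg.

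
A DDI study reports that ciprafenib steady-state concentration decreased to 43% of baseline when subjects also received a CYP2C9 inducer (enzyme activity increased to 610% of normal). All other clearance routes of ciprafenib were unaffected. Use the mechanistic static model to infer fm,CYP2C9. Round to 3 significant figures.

0.260

CL'/CL = 1 / 0.430 = 2.326
6.1·fm + (1 − fm) = 2.326
fm = (2.326 − 1) / (6.1 − 1) = 0.260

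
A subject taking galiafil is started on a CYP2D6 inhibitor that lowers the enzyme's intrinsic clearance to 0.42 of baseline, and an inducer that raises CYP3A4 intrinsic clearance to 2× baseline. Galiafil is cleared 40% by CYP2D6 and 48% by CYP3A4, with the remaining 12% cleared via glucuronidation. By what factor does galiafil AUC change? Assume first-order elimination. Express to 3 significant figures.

The CYP2D6 pathway (40% of clearance) is reduced to 0.42× activity: 0.4 × 0.42 = 0.168.
The CYP3A4 pathway (48% of clearance) rises to 2× activity: 0.48 × 2 = 0.96.
The remaining 12% of clearance is unaffected.
CL_new/CL_old = 0.168 + 0.96 + 0.12 = 1.248.
AUC ∝ 1/CL: fold-change = 1 / 1.248 = 0.801.

0.801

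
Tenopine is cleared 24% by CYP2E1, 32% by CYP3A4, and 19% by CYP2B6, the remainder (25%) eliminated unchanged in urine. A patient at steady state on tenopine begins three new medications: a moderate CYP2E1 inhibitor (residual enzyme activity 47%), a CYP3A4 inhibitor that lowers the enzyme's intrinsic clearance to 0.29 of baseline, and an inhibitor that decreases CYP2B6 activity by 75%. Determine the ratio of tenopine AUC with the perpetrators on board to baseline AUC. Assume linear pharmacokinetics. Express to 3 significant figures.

1.99

The CYP2E1 pathway (24% of clearance) drops to 0.47× activity: 0.24 × 0.47 = 0.1128.
The CYP3A4 pathway (32% of clearance) falls to 0.29× activity: 0.32 × 0.29 = 0.0928.
The CYP2B6 pathway (19% of clearance) is reduced to 0.25× activity: 0.19 × 0.25 = 0.0475.
Non-CYP routes (25%) are unchanged.
CL_new/CL_old = 0.1128 + 0.0928 + 0.0475 + 0.25 = 0.5031.
Because AUC varies inversely with clearance, the combined effect is 1 / 0.5031 = 1.99.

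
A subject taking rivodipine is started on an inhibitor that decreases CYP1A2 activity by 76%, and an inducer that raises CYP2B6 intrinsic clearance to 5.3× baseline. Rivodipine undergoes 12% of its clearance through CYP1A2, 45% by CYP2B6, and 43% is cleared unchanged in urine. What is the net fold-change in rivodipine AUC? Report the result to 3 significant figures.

0.352

The CYP1A2 pathway (12% of clearance) drops to 0.24× activity: 0.12 × 0.24 = 0.0288.
The CYP2B6 pathway (45% of clearance) rises to 5.3× activity: 0.45 × 5.3 = 2.385.
Non-CYP routes (43%) are unchanged.
CL_new/CL_old = 0.0288 + 2.385 + 0.43 = 2.8438.
AUC ∝ 1/CL: fold-change = 1 / 2.8438 = 0.352.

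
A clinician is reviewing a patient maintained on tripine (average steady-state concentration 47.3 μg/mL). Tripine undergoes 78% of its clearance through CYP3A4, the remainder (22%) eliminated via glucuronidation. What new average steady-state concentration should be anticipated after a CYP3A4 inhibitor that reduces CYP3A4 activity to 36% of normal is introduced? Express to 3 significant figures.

94.4 μg/mL

The CYP3A4 pathway (78% of clearance) is reduced to 0.36× activity: 0.78 × 0.36 = 0.2808.
The remaining 22% of clearance is unaffected.
CL_new/CL_old = 0.2808 + 0.22 = 0.5008.
With dosing unchanged, average steady-state concentration scales as 1/CL: 47.3 / 0.5008 = 94.4 μg/mL.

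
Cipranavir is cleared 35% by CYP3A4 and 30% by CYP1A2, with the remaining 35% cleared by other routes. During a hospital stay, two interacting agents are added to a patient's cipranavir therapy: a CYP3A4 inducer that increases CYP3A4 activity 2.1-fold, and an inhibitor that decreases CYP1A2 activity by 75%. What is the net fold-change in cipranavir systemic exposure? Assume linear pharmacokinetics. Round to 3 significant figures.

CYP3A4: 0.35 × 2.1 = 0.735
CYP1A2: 0.3 × 0.25 = 0.075
Other: 0.35 (unchanged)
CL_new/CL_old = 0.735 + 0.075 + 0.35 = 1.16.
Systemic exposure ∝ 1/CL: fold-change = 1 / 1.16 = 0.862.

0.862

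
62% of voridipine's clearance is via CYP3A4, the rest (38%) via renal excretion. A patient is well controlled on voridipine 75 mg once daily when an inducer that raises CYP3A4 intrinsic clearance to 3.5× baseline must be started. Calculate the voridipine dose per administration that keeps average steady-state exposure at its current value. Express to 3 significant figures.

The CYP3A4 pathway (62% of clearance) rises to 3.5× activity: 0.62 × 3.5 = 2.17.
Non-CYP routes (38%) are unchanged.
CL_new/CL_old = 2.17 + 0.38 = 2.55.
Css,avg = (dose rate)/CL, so holding Css fixed requires dose ∝ CL: 75 × 2.55 = 191 mg.

191 mg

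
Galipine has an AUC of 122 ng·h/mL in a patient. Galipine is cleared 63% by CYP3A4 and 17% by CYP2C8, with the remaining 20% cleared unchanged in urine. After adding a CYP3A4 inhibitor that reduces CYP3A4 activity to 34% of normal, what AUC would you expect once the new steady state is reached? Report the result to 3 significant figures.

CYP3A4: 0.63 × 0.34 = 0.2142
CYP2C8: 0.17 (unchanged)
Other: 0.2 (unchanged)
Relative clearance = 0.2142 + 0.17 + 0.2 = 0.5842.
With dosing unchanged, AUC scales as 1/CL: 122 / 0.5842 = 209 ng·h/mL.

209 ng·h/mL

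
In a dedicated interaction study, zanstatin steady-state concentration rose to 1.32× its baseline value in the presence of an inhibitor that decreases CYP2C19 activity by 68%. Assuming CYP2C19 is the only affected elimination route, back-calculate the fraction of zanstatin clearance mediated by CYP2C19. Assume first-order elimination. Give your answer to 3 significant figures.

0.357

Let fm be the CYP2C19 fraction. New clearance relative to baseline = fm × 0.32 + (1 − fm).
Steady-state concentration ratio = 1 / (new CL fraction), so new CL fraction = 1 / 1.32 = 0.7576.
fm × 0.32 + 1 − fm = 0.7576  ⇒  fm × (0.32 − 1) = −0.2424  ⇒  fm = 0.357.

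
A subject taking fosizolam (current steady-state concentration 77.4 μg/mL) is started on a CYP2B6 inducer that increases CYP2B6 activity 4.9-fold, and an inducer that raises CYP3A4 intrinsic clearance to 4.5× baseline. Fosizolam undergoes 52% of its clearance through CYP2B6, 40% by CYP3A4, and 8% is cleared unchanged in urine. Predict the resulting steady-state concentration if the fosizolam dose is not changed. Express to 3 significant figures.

17.5 μg/mL

CYP2B6: 0.52 × 4.9 = 2.548
CYP3A4: 0.4 × 4.5 = 1.8
Other: 0.08 (unchanged)
New clearance relative to baseline: 2.548 + 1.8 + 0.08 = 4.428.
Steady-state concentration ∝ 1/CL: new value = 77.4 / 4.428 = 17.5 μg/mL.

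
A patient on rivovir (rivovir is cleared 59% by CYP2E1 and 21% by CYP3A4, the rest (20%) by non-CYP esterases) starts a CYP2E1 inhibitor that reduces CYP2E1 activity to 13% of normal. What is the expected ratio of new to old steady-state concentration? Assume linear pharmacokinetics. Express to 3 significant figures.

2.05

CYP2E1: 0.59 × 0.13 = 0.0767
CYP3A4: 0.21 (unchanged)
Other: 0.2 (unchanged)
New clearance relative to baseline: 0.0767 + 0.21 + 0.2 = 0.4867.
Since steady-state concentration ∝ 1/CL, the ratio is 1 / 0.4867 = 2.05.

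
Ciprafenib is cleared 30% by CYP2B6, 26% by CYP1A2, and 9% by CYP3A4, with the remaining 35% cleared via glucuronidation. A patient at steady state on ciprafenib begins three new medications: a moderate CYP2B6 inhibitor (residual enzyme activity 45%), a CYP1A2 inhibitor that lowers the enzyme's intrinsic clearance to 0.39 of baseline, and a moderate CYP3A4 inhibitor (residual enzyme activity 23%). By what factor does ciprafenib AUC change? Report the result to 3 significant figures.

The CYP2B6 pathway (30% of clearance) falls to 0.45× activity: 0.3 × 0.45 = 0.135.
The CYP1A2 pathway (26% of clearance) is reduced to 0.39× activity: 0.26 × 0.39 = 0.1014.
The CYP3A4 pathway (9% of clearance) falls to 0.23× activity: 0.09 × 0.23 = 0.0207.
Non-CYP routes (35%) are unchanged.
New clearance relative to baseline: 0.135 + 0.1014 + 0.0207 + 0.35 = 0.6071.
Net AUC ratio = 1 / 0.6071 = 1.65.

1.65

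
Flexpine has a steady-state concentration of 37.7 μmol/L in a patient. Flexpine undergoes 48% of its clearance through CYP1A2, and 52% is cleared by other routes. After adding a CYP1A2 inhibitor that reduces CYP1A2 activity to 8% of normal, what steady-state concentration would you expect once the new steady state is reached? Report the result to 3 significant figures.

67.5 μmol/L

The CYP1A2 pathway (48% of clearance) drops to 0.08× activity: 0.48 × 0.08 = 0.0384.
Non-CYP routes (52%) are unchanged.
CL_new/CL_old = 0.0384 + 0.52 = 0.5584.
Steady-state concentration ∝ 1/CL, so new value = 37.7 / 0.5584 = 67.5 μmol/L.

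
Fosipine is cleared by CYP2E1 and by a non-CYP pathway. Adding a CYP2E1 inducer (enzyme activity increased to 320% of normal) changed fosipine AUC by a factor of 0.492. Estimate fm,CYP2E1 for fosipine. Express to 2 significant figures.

Write x for the fraction cleared via CYP2E1. The observed AUC change means clearance rose to 1/0.492 = 2.033 of baseline.
Only the CYP2E1 route changed, so 2.033 = x·3.2 + (1 − x), giving x = 0.47.

0.47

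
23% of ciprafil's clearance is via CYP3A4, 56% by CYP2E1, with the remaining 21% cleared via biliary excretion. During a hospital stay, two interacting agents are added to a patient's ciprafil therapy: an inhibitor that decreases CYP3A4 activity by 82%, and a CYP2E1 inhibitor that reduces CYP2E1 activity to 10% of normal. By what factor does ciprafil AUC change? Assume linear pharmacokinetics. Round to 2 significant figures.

3.3

CYP3A4: 0.23 × 0.18 = 0.0414
CYP2E1: 0.56 × 0.1 = 0.056
Other: 0.21 (unchanged)
Relative clearance = 0.0414 + 0.056 + 0.21 = 0.3074.
Net AUC ratio = 1 / 0.3074 = 3.3.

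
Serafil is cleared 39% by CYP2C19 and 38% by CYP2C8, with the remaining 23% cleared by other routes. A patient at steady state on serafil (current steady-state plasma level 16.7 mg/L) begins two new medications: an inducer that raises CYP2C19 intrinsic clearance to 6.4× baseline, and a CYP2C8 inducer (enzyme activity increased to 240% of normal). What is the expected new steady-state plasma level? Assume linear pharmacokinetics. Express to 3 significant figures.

4.59 mg/L

CYP2C19: 0.39 × 6.4 = 2.496
CYP2C8: 0.38 × 2.4 = 0.912
Other: 0.23 (unchanged)
CL_new/CL_old = 2.496 + 0.912 + 0.23 = 3.638.
New steady-state plasma level = 16.7 / 3.638 = 4.59 mg/L (concentration scales inversely with clearance).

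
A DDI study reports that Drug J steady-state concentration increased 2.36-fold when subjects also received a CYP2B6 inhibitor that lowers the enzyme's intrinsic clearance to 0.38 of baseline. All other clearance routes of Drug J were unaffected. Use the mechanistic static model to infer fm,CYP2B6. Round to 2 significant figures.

CL'/CL = 1 / 2.36 = 0.4237
0.38·fm + (1 − fm) = 0.4237
fm = (0.4237 − 1) / (0.38 − 1) = 0.93

0.93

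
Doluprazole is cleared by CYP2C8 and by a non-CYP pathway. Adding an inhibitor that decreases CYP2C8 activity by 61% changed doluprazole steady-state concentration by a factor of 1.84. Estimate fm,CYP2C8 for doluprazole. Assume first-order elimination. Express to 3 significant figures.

0.748

Let x = fm,CYP2C8. Because steady-state concentration ∝ 1/CL, relative clearance fell to 1/1.84 = 0.5435.
Setting x·0.39 + (1 − x) = 0.5435 and solving: x = (0.5435 − 1)/(0.39 − 1) = 0.748.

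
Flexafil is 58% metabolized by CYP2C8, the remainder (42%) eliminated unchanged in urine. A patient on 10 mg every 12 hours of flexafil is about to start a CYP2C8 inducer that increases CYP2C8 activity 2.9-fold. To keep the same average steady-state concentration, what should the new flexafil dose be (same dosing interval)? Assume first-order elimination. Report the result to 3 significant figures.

The CYP2C8 pathway (58% of clearance) rises to 2.9× activity: 0.58 × 2.9 = 1.682.
Non-CYP routes (42%) are unchanged.
New clearance relative to baseline: 1.682 + 0.42 = 2.102.
Exposure is unchanged when dose changes in proportion to clearance. New dose = 10 mg × 2.102 = 21.0 mg.

21.0 mg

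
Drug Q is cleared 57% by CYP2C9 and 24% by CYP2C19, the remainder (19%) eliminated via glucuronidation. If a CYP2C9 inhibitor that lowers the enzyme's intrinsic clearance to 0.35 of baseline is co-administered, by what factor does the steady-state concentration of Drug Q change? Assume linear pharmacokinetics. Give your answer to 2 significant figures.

1.6

The CYP2C9 pathway (57% of clearance) is reduced to 0.35× activity: 0.57 × 0.35 = 0.1995.
CYP2C19 (24%) and the residual 19% are unaffected.
New clearance relative to baseline: 0.1995 + 0.24 + 0.19 = 0.6295.
Since steady-state concentration ∝ 1/CL, the ratio is 1 / 0.6295 = 1.6.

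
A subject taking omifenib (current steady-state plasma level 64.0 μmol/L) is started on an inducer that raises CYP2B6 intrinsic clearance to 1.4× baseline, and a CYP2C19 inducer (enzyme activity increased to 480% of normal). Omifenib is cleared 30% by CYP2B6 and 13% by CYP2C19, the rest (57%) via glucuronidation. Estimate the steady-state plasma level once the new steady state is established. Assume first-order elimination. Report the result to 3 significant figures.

39.7 μmol/L

The CYP2B6 pathway (30% of clearance) increases to 1.4× activity: 0.3 × 1.4 = 0.42.
The CYP2C19 pathway (13% of clearance) is boosted to 4.8× activity: 0.13 × 4.8 = 0.624.
Non-CYP routes (57%) are unchanged.
CL_new/CL_old = 0.42 + 0.624 + 0.57 = 1.614.
Dividing the baseline by the relative clearance: 64.0 / 1.614 = 39.7 μmol/L.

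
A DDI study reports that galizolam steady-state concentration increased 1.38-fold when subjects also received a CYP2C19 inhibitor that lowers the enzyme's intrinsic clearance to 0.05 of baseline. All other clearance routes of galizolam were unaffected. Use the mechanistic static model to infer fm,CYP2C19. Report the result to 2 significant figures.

0.29

Let x = fm,CYP2C19. Because steady-state concentration ∝ 1/CL, relative clearance fell to 1/1.38 = 0.7246.
Only the CYP2C19 route changed, so 0.7246 = x·0.05 + (1 − x), giving x = 0.29.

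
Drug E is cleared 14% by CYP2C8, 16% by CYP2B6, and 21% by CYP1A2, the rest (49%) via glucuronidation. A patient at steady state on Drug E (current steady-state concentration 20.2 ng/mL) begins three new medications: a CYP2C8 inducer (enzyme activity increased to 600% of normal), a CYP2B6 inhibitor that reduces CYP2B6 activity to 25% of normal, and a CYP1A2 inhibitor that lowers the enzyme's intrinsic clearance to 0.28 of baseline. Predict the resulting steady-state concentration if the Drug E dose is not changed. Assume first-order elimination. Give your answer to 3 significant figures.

The CYP2C8 pathway (14% of clearance) is boosted to 6× activity: 0.14 × 6 = 0.84.
The CYP2B6 pathway (16% of clearance) falls to 0.25× activity: 0.16 × 0.25 = 0.04.
The CYP1A2 pathway (21% of clearance) drops to 0.28× activity: 0.21 × 0.28 = 0.0588.
Non-CYP routes (49%) are unchanged.
Relative clearance = 0.84 + 0.04 + 0.0588 + 0.49 = 1.4288.
New steady-state concentration = 20.2 / 1.4288 = 14.1 ng/mL (concentration scales inversely with clearance).

14.1 ng/mL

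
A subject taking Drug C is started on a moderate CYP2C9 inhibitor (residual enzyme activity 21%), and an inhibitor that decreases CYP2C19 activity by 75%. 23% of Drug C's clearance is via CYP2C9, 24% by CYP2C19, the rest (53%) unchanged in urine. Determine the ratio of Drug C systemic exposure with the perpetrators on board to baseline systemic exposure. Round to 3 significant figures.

CYP2C9: 0.23 × 0.21 = 0.0483
CYP2C19: 0.24 × 0.25 = 0.06
Other: 0.53 (unchanged)
New clearance relative to baseline: 0.0483 + 0.06 + 0.53 = 0.6383.
Net systemic exposure ratio = 1 / 0.6383 = 1.57.

1.57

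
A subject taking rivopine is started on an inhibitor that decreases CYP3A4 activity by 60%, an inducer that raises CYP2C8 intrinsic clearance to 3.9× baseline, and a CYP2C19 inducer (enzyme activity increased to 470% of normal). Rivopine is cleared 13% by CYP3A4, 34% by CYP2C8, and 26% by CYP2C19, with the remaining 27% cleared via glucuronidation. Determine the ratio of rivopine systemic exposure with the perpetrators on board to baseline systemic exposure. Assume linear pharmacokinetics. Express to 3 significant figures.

The CYP3A4 pathway (13% of clearance) falls to 0.4× activity: 0.13 × 0.4 = 0.052.
The CYP2C8 pathway (34% of clearance) is boosted to 3.9× activity: 0.34 × 3.9 = 1.326.
The CYP2C19 pathway (26% of clearance) increases to 4.7× activity: 0.26 × 4.7 = 1.222.
Non-CYP routes (27%) are unchanged.
New clearance relative to baseline: 0.052 + 1.326 + 1.222 + 0.27 = 2.87.
Net systemic exposure ratio = 1 / 2.87 = 0.348.

0.348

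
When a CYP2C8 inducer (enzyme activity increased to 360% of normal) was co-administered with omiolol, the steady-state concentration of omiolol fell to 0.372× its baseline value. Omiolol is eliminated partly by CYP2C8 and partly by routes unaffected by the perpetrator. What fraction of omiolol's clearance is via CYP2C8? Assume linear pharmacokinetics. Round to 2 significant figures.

0.65

Write x for the fraction cleared via CYP2C8. The observed steady-state concentration change means clearance rose to 1/0.372 = 2.688 of baseline.
Setting x·3.6 + (1 − x) = 2.688 and solving: x = (2.688 − 1)/(3.6 − 1) = 0.65.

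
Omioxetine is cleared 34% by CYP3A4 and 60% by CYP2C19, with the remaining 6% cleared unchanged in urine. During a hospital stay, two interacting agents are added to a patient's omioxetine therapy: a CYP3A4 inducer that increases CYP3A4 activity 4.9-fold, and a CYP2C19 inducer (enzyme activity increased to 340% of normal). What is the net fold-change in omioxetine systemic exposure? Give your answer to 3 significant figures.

The CYP3A4 pathway (34% of clearance) rises to 4.9× activity: 0.34 × 4.9 = 1.666.
The CYP2C19 pathway (60% of clearance) increases to 3.4× activity: 0.6 × 3.4 = 2.04.
The remaining 6% of clearance is unaffected.
New clearance relative to baseline: 1.666 + 2.04 + 0.06 = 3.766.
Net systemic exposure ratio = 1 / 3.766 = 0.266.

0.266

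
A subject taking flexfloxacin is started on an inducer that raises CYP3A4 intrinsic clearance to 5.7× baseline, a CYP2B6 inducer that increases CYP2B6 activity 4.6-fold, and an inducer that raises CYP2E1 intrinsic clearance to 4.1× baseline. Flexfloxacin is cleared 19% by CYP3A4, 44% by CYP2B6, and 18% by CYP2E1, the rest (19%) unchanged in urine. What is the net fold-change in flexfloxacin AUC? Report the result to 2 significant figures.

0.25

CYP3A4: 0.19 × 5.7 = 1.083
CYP2B6: 0.44 × 4.6 = 2.024
CYP2E1: 0.18 × 4.1 = 0.738
Other: 0.19 (unchanged)
Relative clearance = 1.083 + 2.024 + 0.738 + 0.19 = 4.035.
Because AUC varies inversely with clearance, the combined effect is 1 / 4.035 = 0.25.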